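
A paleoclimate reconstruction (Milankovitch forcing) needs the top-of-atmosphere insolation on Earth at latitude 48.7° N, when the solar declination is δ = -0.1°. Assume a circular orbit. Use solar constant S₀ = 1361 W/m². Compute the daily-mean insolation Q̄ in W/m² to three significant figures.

cos H₀ = −tan(+48.7°) tan(-0.100°) = 0.0020, H₀ = 1.5688 rad.
Bracket: H₀ sin φ sin δ + cos φ cos δ sin H₀ = 1.5688×0.75126×-0.00175 + 0.66000×1.00000×1.00000 = -0.002063 + 0.660000 = 0.657937.
Q̄ = (S₀/π) × [bracket] = (1361/π) × 0.657937 = 285.0 W/m².

Q̄ ≈ 285 W/m²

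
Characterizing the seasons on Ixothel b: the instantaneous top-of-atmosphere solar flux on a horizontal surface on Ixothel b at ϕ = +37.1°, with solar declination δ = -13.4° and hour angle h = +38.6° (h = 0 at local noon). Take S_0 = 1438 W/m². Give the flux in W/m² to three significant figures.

671 W/m²

cos θ_z = sin ϕ sin δ + cos ϕ cos δ cos h = -0.139792 + 0.606359 = 0.466567.
Flux = S_0 · cos θ_z = 1438 × 0.466567 = 670.9 W/m².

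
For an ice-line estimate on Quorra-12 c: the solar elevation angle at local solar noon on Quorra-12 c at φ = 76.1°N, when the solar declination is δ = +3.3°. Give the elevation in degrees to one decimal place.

17.2°

At local noon the hour angle is zero, so the zenith angle equals |φ − δ| = |+76.1° − (+3.300°)| = 72.800°.
Elevation = 90° − 72.800° = 17.2°.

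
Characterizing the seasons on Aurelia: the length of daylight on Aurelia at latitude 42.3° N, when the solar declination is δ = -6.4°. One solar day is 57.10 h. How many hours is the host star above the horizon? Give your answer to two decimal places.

cos H₀ = −tan φ · tan δ = −tan(+42.3°) × tan(-6.400°) = 0.1021, so H₀ = 1.4686 rad = 84.14°.
Daylight = 2H₀/(2π) × 57.10 h = (1.4686/π) × 57.10 = 26.69 h.

26.69 h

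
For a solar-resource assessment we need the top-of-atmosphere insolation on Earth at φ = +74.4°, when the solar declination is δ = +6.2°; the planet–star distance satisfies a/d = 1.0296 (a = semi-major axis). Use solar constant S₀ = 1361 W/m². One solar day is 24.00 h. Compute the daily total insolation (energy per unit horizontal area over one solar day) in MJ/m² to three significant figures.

17.9 MJ/m²

cos H₀ = −tan(+74.4°) tan(+6.200°) = -0.3891, H₀ = 1.9704 rad.
Bracket: H₀ sin φ sin δ + cos φ cos δ sin H₀ = 1.9704×0.96316×0.10800 + 0.26892×0.99415×0.92120 = 0.204964 + 0.246280 = 0.451244.
Inverse-square distance factor (a/d)² = 1.0296² = 1.060076.
Q̄ = (S₀/π) × 1.060076 × [bracket] = (1361/π) × 1.060076 × 0.451244 = 207.23 W/m².
Daily total = Q̄ × 24.00 h × 3600 s/h = 207.23 × 24.00 × 3600 / 10⁶ = 17.90 MJ/m².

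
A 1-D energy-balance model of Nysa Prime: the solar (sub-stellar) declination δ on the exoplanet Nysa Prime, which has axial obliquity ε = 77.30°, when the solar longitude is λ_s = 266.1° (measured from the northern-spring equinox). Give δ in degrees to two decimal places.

δ = -76.72°

sin δ = sin ε · sin λ_s = sin 77.30° × sin 266.1° = -0.973275.
δ = arcsin(-0.973275) = -76.72°.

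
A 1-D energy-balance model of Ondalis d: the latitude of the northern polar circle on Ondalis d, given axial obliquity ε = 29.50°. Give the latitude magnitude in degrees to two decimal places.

The polar circle is the lowest latitude that experiences at least one full rotation of continuous daylight at the northern-summer solstice; it lies at |φ| = 90° − ε = 90° − 29.50° = 60.50°.

60.50°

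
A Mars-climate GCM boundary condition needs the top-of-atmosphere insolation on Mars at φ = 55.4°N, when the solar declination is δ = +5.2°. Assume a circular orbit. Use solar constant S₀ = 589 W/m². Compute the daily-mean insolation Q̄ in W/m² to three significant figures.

cos H₀ = −tan(+55.4°) tan(+5.200°) = -0.1319, H₀ = 1.7031 rad.
Bracket: H₀ sin φ sin δ + cos φ cos δ sin H₀ = 1.7031×0.82314×0.09063 + 0.56784×0.99588×0.99126 = 0.127053 + 0.560558 = 0.687611.
Q̄ = (S₀/π) × [bracket] = (589/π) × 0.687611 = 128.9 W/m².

Q̄ ≈ 129 W/m²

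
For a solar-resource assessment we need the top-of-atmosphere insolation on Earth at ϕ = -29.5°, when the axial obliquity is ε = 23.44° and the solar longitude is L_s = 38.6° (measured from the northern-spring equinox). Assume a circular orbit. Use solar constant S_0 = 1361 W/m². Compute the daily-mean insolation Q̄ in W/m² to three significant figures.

Q̄ ≈ 286 W/m²

Solar declination: sin δ = sin ε · sin L_s = sin 23.44° × sin 38.6° = 0.24817, so δ = +14.369°.
cos h₀ = −tan(-29.5°) tan(+14.369°) = 0.1449, h₀ = 1.4253 rad.
Bracket: h₀ sin ϕ sin δ + cos ϕ cos δ sin h₀ = 1.4253×-0.49242×0.24817 + 0.87036×0.96872×0.98944 = -0.174177 + 0.834232 = 0.660055.
Q̄ = (S_0/π) × [bracket] = (1361/π) × 0.660055 = 285.9 W/m².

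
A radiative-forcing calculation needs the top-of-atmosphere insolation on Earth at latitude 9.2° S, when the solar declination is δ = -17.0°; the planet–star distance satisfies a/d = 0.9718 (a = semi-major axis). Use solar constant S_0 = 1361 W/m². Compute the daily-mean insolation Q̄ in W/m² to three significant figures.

Q̄ ≈ 417 W/m²

cos h₀ = −tan(-9.2°) tan(-17.000°) = -0.0495, h₀ = 1.6203 rad.
Bracket: h₀ sin ϕ sin δ + cos ϕ cos δ sin h₀ = 1.6203×-0.15988×-0.29237 + 0.98714×0.95630×0.99877 = 0.075739 + 0.942841 = 1.018580.
Inverse-square distance factor (a/d)² = 0.9718² = 0.944395.
Q̄ = (S_0/π) × 0.944395 × [bracket] = (1361/π) × 0.944395 × 1.018580 = 416.7 W/m².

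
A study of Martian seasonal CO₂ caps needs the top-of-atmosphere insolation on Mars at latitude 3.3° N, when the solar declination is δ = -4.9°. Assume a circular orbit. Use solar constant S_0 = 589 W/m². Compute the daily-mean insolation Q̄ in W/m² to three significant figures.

Q̄ ≈ 185 W/m²

cos h₀ = −tan(+3.3°) tan(-4.900°) = 0.0049, h₀ = 1.5659 rad.
Bracket: h₀ sin ϕ sin δ + cos ϕ cos δ sin h₀ = 1.5659×0.05756×-0.08542 + 0.99834×0.99635×0.99999 = -0.007699 + 0.994686 = 0.986987.
Q̄ = (S_0/π) × [bracket] = (589/π) × 0.986987 = 185.0 W/m².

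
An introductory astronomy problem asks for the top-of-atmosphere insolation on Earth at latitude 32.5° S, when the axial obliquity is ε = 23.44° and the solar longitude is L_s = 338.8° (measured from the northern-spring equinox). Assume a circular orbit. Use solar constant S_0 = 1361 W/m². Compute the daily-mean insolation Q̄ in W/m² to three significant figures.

Q̄ ≈ 416 W/m²

Solar declination: sin δ = sin ε · sin L_s = sin 23.44° × sin 338.8° = -0.14385, so δ = -8.271°.
cos h₀ = −tan(-32.5°) tan(-8.271°) = -0.0926, h₀ = 1.6635 rad.
Bracket: h₀ sin ϕ sin δ + cos ϕ cos δ sin h₀ = 1.6635×-0.53730×-0.14385 + 0.84339×0.98960×0.99570 = 0.128573 + 0.831030 = 0.959603.
Q̄ = (S_0/π) × [bracket] = (1361/π) × 0.959603 = 415.7 W/m².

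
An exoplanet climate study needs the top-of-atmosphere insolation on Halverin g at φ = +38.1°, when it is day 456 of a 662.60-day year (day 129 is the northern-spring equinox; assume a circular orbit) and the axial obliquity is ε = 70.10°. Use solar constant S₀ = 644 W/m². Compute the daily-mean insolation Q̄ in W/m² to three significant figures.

Solar longitude: λ_s = 360° × (456 − 129)/662.60 = 177.664°.
sin δ = sin 70.10° × sin 177.664° = 0.03833, so δ = +2.197°.
cos H₀ = −tan(+38.1°) tan(+2.197°) = -0.0301, H₀ = 1.6009 rad.
Bracket: H₀ sin φ sin δ + cos φ cos δ sin H₀ = 1.6009×0.61704×0.03833 + 0.78694×0.99927×0.99955 = 0.037863 + 0.786012 = 0.823875.
Q̄ = (S₀/π) × [bracket] = (644/π) × 0.823875 = 168.9 W/m².

Q̄ ≈ 169 W/m²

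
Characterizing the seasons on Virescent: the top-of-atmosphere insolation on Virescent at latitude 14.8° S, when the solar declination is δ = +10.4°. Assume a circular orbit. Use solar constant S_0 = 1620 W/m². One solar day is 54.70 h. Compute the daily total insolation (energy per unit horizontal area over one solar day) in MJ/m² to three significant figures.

89.3 MJ/m²

cos h₀ = −tan(-14.8°) tan(+10.400°) = 0.0485, h₀ = 1.5223 rad.
Bracket: h₀ sin ϕ sin δ + cos ϕ cos δ sin h₀ = 1.5223×-0.25545×0.18052 + 0.96682×0.98357×0.99882 = -0.070199 + 0.949813 = 0.879614.
Q̄ = (S_0/π) × [bracket] = (1620/π) × 0.879614 = 453.58 W/m².
Daily total = Q̄ × 54.70 h × 3600 s/h = 453.58 × 54.70 × 3600 / 10⁶ = 89.32 MJ/m².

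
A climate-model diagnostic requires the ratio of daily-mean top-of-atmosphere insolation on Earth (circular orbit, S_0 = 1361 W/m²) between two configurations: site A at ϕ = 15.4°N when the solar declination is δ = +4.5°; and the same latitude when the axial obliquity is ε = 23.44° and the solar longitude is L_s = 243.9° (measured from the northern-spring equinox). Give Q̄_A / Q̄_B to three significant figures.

— Configuration A (ϕ=+15.4°):
cos h₀ = −tan(+15.4°) tan(+4.500°) = -0.0217, h₀ = 1.5925 rad.
Bracket: h₀ sin ϕ sin δ + cos ϕ cos δ sin h₀ = 1.5925×0.26556×0.07846 + 0.96410×0.99692×0.99977 = 0.033181 + 0.960910 = 0.994091.
Q̄ = (S_0/π) × [bracket] = (1361/π) × 0.994091 = 430.66 W/m².
— Configuration B (ϕ=+15.4°):
Solar declination: sin δ = sin ε · sin L_s = sin 23.44° × sin 243.9° = -0.35723, so δ = -20.930°.
cos h₀ = −tan(+15.4°) tan(-20.930°) = 0.1053, h₀ = 1.4653 rad.
Bracket: h₀ sin ϕ sin δ + cos ϕ cos δ sin h₀ = 1.4653×0.26556×-0.35723 + 0.96410×0.93402×0.99444 = -0.139007 + 0.895482 = 0.756475.
Q̄ = (S_0/π) × [bracket] = (1361/π) × 0.756475 = 327.72 W/m².
Ratio Q̄_A / Q̄_B = 430.66 / 327.72 = 1.314.

Q̄_A / Q̄_B ≈ 1.31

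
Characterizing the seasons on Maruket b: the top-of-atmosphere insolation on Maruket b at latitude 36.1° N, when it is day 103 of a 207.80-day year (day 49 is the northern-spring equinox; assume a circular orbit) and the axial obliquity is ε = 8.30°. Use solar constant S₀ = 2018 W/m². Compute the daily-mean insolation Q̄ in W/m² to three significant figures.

Solar longitude: λ_s = 360° × (103 − 49)/207.80 = 93.551°.
sin δ = sin 8.30° × sin 93.551° = 0.14408, so δ = +8.284°.
cos H₀ = −tan(+36.1°) tan(+8.284°) = -0.1062, H₀ = 1.6772 rad.
Bracket: H₀ sin φ sin δ + cos φ cos δ sin H₀ = 1.6772×0.58920×0.14408 + 0.80799×0.98957×0.99435 = 0.142381 + 0.795045 = 0.937426.
Q̄ = (S₀/π) × [bracket] = (2018/π) × 0.937426 = 602.2 W/m².

Q̄ ≈ 602 W/m²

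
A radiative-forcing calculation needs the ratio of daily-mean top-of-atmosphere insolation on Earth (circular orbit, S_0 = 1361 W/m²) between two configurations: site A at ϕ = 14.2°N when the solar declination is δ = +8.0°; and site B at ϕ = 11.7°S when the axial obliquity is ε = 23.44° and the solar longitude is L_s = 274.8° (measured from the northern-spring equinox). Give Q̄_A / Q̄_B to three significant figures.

— Configuration A (ϕ=+14.2°):
cos h₀ = −tan(+14.2°) tan(+8.000°) = -0.0356, h₀ = 1.6064 rad.
Bracket: h₀ sin ϕ sin δ + cos ϕ cos δ sin h₀ = 1.6064×0.24531×0.13917 + 0.96945×0.99027×0.99937 = 0.054842 + 0.959412 = 1.014254.
Q̄ = (S_0/π) × [bracket] = (1361/π) × 1.014254 = 439.39 W/m².
— Configuration B (ϕ=-11.7°):
Solar declination: sin δ = sin ε · sin L_s = sin 23.44° × sin 274.8° = -0.39639, so δ = -23.353°.
cos h₀ = −tan(-11.7°) tan(-23.353°) = -0.0894, h₀ = 1.6603 rad.
Bracket: h₀ sin ϕ sin δ + cos ϕ cos δ sin h₀ = 1.6603×-0.20279×-0.39639 + 0.97922×0.91808×0.99599 = 0.133461 + 0.895397 = 1.028858.
Q̄ = (S_0/π) × [bracket] = (1361/π) × 1.028858 = 445.72 W/m².
Ratio Q̄_A / Q̄_B = 439.39 / 445.72 = 0.9858.

Q̄_A / Q̄_B ≈ 0.986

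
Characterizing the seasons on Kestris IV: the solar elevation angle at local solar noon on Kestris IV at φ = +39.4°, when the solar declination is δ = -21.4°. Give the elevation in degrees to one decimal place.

29.2°

At local noon the hour angle is zero, so the zenith angle equals |φ − δ| = |+39.4° − (-21.400°)| = 60.800°.
Elevation = 90° − 60.800° = 29.2°.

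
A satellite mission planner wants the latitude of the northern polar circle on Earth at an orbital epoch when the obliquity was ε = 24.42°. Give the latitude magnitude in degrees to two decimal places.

65.58°

The polar circle is the lowest latitude that experiences at least one full rotation of continuous daylight at the northern-summer solstice; it lies at |φ| = 90° − ε = 90° − 24.42° = 65.58°.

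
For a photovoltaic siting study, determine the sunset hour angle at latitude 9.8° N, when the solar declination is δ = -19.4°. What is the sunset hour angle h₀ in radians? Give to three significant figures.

h₀ = 1.51 rad

cos h₀ = −tan ϕ · tan δ = −tan(+9.8°) × tan(-19.400°) = 0.0608, so h₀ = 1.5099 rad = 86.51°.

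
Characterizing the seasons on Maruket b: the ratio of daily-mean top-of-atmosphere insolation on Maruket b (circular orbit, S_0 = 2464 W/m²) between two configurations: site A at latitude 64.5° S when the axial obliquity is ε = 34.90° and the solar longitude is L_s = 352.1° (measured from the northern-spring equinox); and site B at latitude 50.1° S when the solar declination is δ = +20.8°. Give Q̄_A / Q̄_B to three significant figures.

Q̄_A / Q̄_B ≈ 2.33

— Configuration A (ϕ=-64.5°):
Solar declination: sin δ = sin ε · sin L_s = sin 34.90° × sin 352.1° = -0.07864, so δ = -4.510°.
cos h₀ = −tan(-64.5°) tan(-4.510°) = -0.1654, h₀ = 1.7369 rad.
Bracket: h₀ sin ϕ sin δ + cos ϕ cos δ sin h₀ = 1.7369×-0.90259×-0.07864 + 0.43051×0.99690×0.98623 = 0.123285 + 0.423266 = 0.546551.
Q̄ = (S_0/π) × [bracket] = (2464/π) × 0.546551 = 428.67 W/m².
— Configuration B (ϕ=-50.1°):
cos h₀ = −tan(-50.1°) tan(+20.800°) = 0.4543, h₀ = 1.0992 rad.
Bracket: h₀ sin ϕ sin δ + cos ϕ cos δ sin h₀ = 1.0992×-0.76717×0.35511 + 0.64145×0.93483×0.89084 = -0.299455 + 0.534189 = 0.234734.
Q̄ = (S_0/π) × [bracket] = (2464/π) × 0.234734 = 184.11 W/m².
Ratio Q̄_A / Q̄_B = 428.67 / 184.11 = 2.328.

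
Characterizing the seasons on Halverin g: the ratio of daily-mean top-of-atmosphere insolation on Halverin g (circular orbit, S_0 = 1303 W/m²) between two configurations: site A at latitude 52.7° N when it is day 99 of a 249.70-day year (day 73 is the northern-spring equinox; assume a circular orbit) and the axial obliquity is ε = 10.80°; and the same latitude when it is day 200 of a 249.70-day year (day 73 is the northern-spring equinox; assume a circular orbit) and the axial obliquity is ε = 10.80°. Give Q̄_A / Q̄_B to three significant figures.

— Configuration A (ϕ=+52.7°):
Solar longitude: L_s = 360° × (99 − 73)/249.70 = 37.485°.
sin δ = sin 10.80° × sin 37.485° = 0.11403, so δ = +6.548°.
cos h₀ = −tan(+52.7°) tan(+6.548°) = -0.1507, h₀ = 1.7220 rad.
Bracket: h₀ sin ϕ sin δ + cos ϕ cos δ sin h₀ = 1.7220×0.79547×0.11403 + 0.60599×0.99348×0.98858 = 0.156198 + 0.595164 = 0.751362.
Q̄ = (S_0/π) × [bracket] = (1303/π) × 0.751362 = 311.63 W/m².
— Configuration B (ϕ=+52.7°):
Solar longitude: L_s = 360° × (200 − 73)/249.70 = 183.100°.
sin δ = sin 10.80° × sin 183.100° = -0.01013, so δ = -0.581°.
cos h₀ = −tan(+52.7°) tan(-0.581°) = 0.0133, h₀ = 1.5575 rad.
Bracket: h₀ sin ϕ sin δ + cos ϕ cos δ sin h₀ = 1.5575×0.79547×-0.01013 + 0.60599×0.99995×0.99991 = -0.012551 + 0.605905 = 0.593354.
Q̄ = (S_0/π) × [bracket] = (1303/π) × 0.593354 = 246.10 W/m².
Ratio Q̄_A / Q̄_B = 311.63 / 246.10 = 1.266.

Q̄_A / Q̄_B ≈ 1.27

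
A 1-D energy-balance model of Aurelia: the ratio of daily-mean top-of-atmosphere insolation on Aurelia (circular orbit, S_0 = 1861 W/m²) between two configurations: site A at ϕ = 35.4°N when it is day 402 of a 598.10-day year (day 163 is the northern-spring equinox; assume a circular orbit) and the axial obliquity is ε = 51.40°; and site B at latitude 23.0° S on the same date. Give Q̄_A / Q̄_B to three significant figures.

— Configuration A (ϕ=+35.4°):
Solar longitude: L_s = 360° × (402 − 163)/598.10 = 143.856°.
sin δ = sin 51.40° × sin 143.856° = 0.46096, so δ = +27.449°.
cos h₀ = −tan(+35.4°) tan(+27.449°) = -0.3691, h₀ = 1.9489 rad.
Bracket: h₀ sin ϕ sin δ + cos ϕ cos δ sin h₀ = 1.9489×0.57928×0.46096 + 0.81513×0.88742×0.92937 = 0.520405 + 0.672272 = 1.192677.
Q̄ = (S_0/π) × [bracket] = (1861/π) × 1.192677 = 706.51 W/m².
— Configuration B (ϕ=-23.0°):
cos h₀ = −tan(-23.0°) tan(+27.449°) = 0.2205, h₀ = 1.3485 rad.
Bracket: h₀ sin ϕ sin δ + cos ϕ cos δ sin h₀ = 1.3485×-0.39073×0.46096 + 0.92050×0.88742×0.97539 = -0.242880 + 0.796767 = 0.553887.
Q̄ = (S_0/π) × [bracket] = (1861/π) × 0.553887 = 328.11 W/m².
Ratio Q̄_A / Q̄_B = 706.51 / 328.11 = 2.153.

Q̄_A / Q̄_B ≈ 2.15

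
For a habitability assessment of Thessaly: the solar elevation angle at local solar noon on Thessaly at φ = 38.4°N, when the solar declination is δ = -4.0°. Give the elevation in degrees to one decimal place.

47.6°

At local noon the hour angle is zero, so the zenith angle equals |φ − δ| = |+38.4° − (-4.000°)| = 42.400°.
Elevation = 90° − 42.400° = 47.6°.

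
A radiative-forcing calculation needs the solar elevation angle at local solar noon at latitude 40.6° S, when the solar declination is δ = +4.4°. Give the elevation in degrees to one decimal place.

45.0°

At local noon the hour angle is zero, so the zenith angle equals |ϕ − δ| = |-40.6° − (+4.400°)| = 45.000°.
Elevation = 90° − 45.000° = 45.0°.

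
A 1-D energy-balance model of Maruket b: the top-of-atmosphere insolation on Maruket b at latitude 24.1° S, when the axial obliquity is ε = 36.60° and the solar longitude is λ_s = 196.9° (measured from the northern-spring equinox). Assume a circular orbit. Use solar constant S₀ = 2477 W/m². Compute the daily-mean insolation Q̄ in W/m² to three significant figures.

Solar declination: sin δ = sin ε · sin λ_s = sin 36.60° × sin 196.9° = -0.17332, so δ = -9.981°.
cos H₀ = −tan(-24.1°) tan(-9.981°) = -0.0787, H₀ = 1.6496 rad.
Bracket: H₀ sin φ sin δ + cos φ cos δ sin H₀ = 1.6496×-0.40833×-0.17332 + 0.91283×0.98486×0.99690 = 0.116745 + 0.896223 = 1.012968.
Q̄ = (S₀/π) × [bracket] = (2477/π) × 1.012968 = 798.7 W/m².

Q̄ ≈ 799 W/m²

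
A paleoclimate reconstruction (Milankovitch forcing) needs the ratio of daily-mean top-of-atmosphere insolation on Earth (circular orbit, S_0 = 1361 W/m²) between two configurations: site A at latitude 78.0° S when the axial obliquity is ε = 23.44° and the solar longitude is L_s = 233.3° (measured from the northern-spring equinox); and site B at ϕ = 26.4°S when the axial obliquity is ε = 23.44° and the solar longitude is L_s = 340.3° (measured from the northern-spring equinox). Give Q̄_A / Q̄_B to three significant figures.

— Configuration A (ϕ=-78.0°):
Solar declination: sin δ = sin ε · sin L_s = sin 23.44° × sin 233.3° = -0.31894, so δ = -18.599°.
cos h₀ = −tan(-78.0°) tan(-18.599°) = -1.5832 ≤ −1 ⇒ polar day, h₀ = π.
Bracket: h₀ sin ϕ sin δ + cos ϕ cos δ sin h₀ = 3.1416×-0.97815×-0.31894 + 0.20791×0.94778×0.00000 = 0.980089 + 0.000000 = 0.980089.
Q̄ = (S_0/π) × [bracket] = (1361/π) × 0.980089 = 424.59 W/m².
— Configuration B (ϕ=-26.4°):
Solar declination: sin δ = sin ε · sin L_s = sin 23.44° × sin 340.3° = -0.13409, so δ = -7.706°.
cos h₀ = −tan(-26.4°) tan(-7.706°) = -0.0672, h₀ = 1.6380 rad.
Bracket: h₀ sin ϕ sin δ + cos ϕ cos δ sin h₀ = 1.6380×-0.44464×-0.13409 + 0.89571×0.99097×0.99774 = 0.097660 + 0.885616 = 0.983276.
Q̄ = (S_0/π) × [bracket] = (1361/π) × 0.983276 = 425.97 W/m².
Ratio Q̄_A / Q̄_B = 424.59 / 425.97 = 0.9968.

Q̄_A / Q̄_B ≈ 0.997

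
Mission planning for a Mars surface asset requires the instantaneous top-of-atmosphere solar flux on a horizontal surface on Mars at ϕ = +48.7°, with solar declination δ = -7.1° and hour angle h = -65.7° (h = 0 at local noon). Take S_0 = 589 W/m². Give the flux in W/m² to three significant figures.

104 W/m²

cos θ_z = sin ϕ sin δ + cos ϕ cos δ cos h = -0.092857 + 0.269518 = 0.176661.
Flux = S_0 · cos θ_z = 589 × 0.176661 = 104.1 W/m².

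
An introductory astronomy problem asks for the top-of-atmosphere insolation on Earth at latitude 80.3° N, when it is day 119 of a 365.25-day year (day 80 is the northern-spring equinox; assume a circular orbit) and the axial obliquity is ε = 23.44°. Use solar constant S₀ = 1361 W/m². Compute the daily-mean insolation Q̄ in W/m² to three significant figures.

Solar longitude: λ_s = 360° × (119 − 80)/365.25 = 38.439°.
sin δ = sin 23.44° × sin 38.439° = 0.24730, so δ = +14.318°.
cos H₀ = −tan(+80.3°) tan(+14.318°) = -1.4931 ≤ −1 ⇒ polar day, H₀ = π.
Bracket: H₀ sin φ sin δ + cos φ cos δ sin H₀ = 3.1416×0.98570×0.24730 + 0.16849×0.96894×0.00000 = 0.765808 + 0.000000 = 0.765808.
Q̄ = (S₀/π) × [bracket] = (1361/π) × 0.765808 = 331.8 W/m².

Q̄ ≈ 332 W/m²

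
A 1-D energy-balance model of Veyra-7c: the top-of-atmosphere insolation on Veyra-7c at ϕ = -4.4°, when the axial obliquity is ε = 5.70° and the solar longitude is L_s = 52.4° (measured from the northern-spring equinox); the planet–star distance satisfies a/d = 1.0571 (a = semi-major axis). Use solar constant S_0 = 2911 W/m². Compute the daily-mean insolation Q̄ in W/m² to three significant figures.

Solar declination: sin δ = sin ε · sin L_s = sin 5.70° × sin 52.4° = 0.07869, so δ = +4.513°.
cos h₀ = −tan(-4.4°) tan(+4.513°) = 0.0061, h₀ = 1.5647 rad.
Bracket: h₀ sin ϕ sin δ + cos ϕ cos δ sin h₀ = 1.5647×-0.07672×0.07869 + 0.99705×0.99690×0.99998 = -0.009446 + 0.993939 = 0.984493.
Inverse-square distance factor (a/d)² = 1.0571² = 1.117460.
Q̄ = (S_0/π) × 1.117460 × [bracket] = (2911/π) × 1.117460 × 0.984493 = 1019 W/m².

Q̄ ≈ 1.02e+03 W/m²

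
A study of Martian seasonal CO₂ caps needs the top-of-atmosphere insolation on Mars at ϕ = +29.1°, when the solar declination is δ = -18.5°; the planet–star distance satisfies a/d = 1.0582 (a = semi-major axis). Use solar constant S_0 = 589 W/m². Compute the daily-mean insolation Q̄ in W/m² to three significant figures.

cos h₀ = −tan(+29.1°) tan(-18.500°) = 0.1862, h₀ = 1.3835 rad.
Bracket: h₀ sin ϕ sin δ + cos ϕ cos δ sin h₀ = 1.3835×0.48634×-0.31730 + 0.87377×0.94832×0.98251 = -0.213496 + 0.814121 = 0.600625.
Inverse-square distance factor (a/d)² = 1.0582² = 1.119787.
Q̄ = (S_0/π) × 1.119787 × [bracket] = (589/π) × 1.119787 × 0.600625 = 126.1 W/m².

Q̄ ≈ 126 W/m²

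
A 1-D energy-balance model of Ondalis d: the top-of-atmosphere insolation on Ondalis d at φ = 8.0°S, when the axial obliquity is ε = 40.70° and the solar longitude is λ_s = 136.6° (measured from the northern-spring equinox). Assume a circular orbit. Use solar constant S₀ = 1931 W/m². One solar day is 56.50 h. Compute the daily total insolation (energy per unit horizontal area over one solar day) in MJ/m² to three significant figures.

Solar declination: sin δ = sin ε · sin λ_s = sin 40.70° × sin 136.6° = 0.44805, so δ = +26.619°.
cos H₀ = −tan(-8.0°) tan(+26.619°) = 0.0704, H₀ = 1.5003 rad.
Bracket: H₀ sin φ sin δ + cos φ cos δ sin H₀ = 1.5003×-0.13917×0.44805 + 0.99027×0.89401×0.99752 = -0.093551 + 0.883116 = 0.789565.
Q̄ = (S₀/π) × [bracket] = (1931/π) × 0.789565 = 485.31 W/m².
Daily total = Q̄ × 56.50 h × 3600 s/h = 485.31 × 56.50 × 3600 / 10⁶ = 98.71 MJ/m².

98.7 MJ/m²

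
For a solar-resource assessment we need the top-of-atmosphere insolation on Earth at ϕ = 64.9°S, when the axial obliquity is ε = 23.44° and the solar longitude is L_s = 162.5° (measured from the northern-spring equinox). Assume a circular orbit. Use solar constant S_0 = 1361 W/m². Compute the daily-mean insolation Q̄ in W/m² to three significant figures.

Solar declination: sin δ = sin ε · sin L_s = sin 23.44° × sin 162.5° = 0.11962, so δ = +6.870°.
cos h₀ = −tan(-64.9°) tan(+6.870°) = 0.2572, h₀ = 1.3107 rad.
Bracket: h₀ sin ϕ sin δ + cos ϕ cos δ sin h₀ = 1.3107×-0.90557×0.11962 + 0.42420×0.99282×0.96636 = -0.141981 + 0.406987 = 0.265006.
Q̄ = (S_0/π) × [bracket] = (1361/π) × 0.265006 = 114.8 W/m².

Q̄ ≈ 115 W/m²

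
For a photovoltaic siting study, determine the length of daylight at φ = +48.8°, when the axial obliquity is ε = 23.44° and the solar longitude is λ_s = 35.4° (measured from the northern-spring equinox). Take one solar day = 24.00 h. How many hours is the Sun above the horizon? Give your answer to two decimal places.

14.09 h

Solar declination: sin δ = sin ε · sin λ_s = sin 23.44° × sin 35.4° = 0.23043, so δ = +13.322°.
cos H₀ = −tan φ · tan δ = −tan(+48.8°) × tan(+13.322°) = -0.2705, so H₀ = 1.8447 rad = 105.69°.
Daylight = 2H₀/(2π) × 24.00 h = (1.8447/π) × 24.00 = 14.09 h.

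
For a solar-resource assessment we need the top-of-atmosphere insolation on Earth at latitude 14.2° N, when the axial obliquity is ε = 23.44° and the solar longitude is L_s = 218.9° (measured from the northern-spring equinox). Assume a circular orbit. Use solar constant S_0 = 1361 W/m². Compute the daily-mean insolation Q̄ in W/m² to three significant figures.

Q̄ ≈ 366 W/m²

Solar declination: sin δ = sin ε · sin L_s = sin 23.44° × sin 218.9° = -0.24980, so δ = -14.465°.
cos h₀ = −tan(+14.2°) tan(-14.465°) = 0.0653, h₀ = 1.5055 rad.
Bracket: h₀ sin ϕ sin δ + cos ϕ cos δ sin h₀ = 1.5055×0.24531×-0.24980 + 0.96945×0.96830×0.99787 = -0.092255 + 0.936719 = 0.844464.
Q̄ = (S_0/π) × [bracket] = (1361/π) × 0.844464 = 365.8 W/m².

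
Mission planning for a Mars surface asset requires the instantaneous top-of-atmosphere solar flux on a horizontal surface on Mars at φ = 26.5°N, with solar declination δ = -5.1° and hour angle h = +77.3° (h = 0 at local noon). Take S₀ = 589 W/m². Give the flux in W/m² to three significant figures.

cos θ_z = sin φ sin δ + cos φ cos δ cos h = -0.039664 + 0.195969 = 0.156305.
Flux = S₀ · cos θ_z = 589 × 0.156305 = 92.06 W/m².

92.1 W/m²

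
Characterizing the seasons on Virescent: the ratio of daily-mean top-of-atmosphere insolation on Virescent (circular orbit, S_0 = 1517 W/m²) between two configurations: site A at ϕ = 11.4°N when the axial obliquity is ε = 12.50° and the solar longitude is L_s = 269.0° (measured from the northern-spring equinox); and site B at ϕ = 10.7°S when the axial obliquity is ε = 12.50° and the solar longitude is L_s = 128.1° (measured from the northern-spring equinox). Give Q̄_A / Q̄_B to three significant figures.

Q̄_A / Q̄_B ≈ 0.969

— Configuration A (ϕ=+11.4°):
Solar declination: sin δ = sin ε · sin L_s = sin 12.50° × sin 269.0° = -0.21641, so δ = -12.498°.
cos h₀ = −tan(+11.4°) tan(-12.498°) = 0.0447, h₀ = 1.5261 rad.
Bracket: h₀ sin ϕ sin δ + cos ϕ cos δ sin h₀ = 1.5261×0.19766×-0.21641 + 0.98027×0.97630×0.99900 = -0.065280 + 0.956081 = 0.890801.
Q̄ = (S_0/π) × [bracket] = (1517/π) × 0.890801 = 430.15 W/m².
— Configuration B (ϕ=-10.7°):
Solar declination: sin δ = sin ε · sin L_s = sin 12.50° × sin 128.1° = 0.17032, so δ = +9.807°.
cos h₀ = −tan(-10.7°) tan(+9.807°) = 0.0327, h₀ = 1.5381 rad.
Bracket: h₀ sin ϕ sin δ + cos ϕ cos δ sin h₀ = 1.5381×-0.18567×0.17032 + 0.98261×0.98539×0.99947 = -0.048640 + 0.967741 = 0.919101.
Q̄ = (S_0/π) × [bracket] = (1517/π) × 0.919101 = 443.81 W/m².
Ratio Q̄_A / Q̄_B = 430.15 / 443.81 = 0.9692.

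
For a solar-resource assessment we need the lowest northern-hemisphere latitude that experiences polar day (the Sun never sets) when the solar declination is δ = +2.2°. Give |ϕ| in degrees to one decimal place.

Polar day requires cos h₀ = −tan ϕ tan δ ≤ −1, i.e. tan ϕ tan δ ≥ 1.
The boundary is |tan ϕ| · |tan δ| = 1, so |ϕ| = 90° − |δ| = 90° − 2.2° = 87.8° in the northern hemisphere.

|ϕ| = 87.8°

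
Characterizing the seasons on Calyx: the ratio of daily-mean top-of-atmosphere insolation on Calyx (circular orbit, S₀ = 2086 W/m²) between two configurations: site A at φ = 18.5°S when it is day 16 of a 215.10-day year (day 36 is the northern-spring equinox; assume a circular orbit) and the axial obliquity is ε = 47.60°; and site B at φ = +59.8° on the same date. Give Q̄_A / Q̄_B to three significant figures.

— Configuration A (φ=-18.5°):
Solar longitude: λ_s = 360° × (16 − 36)/215.10 = -33.473°, i.e. -33.473° + 360° = 326.527°.
sin δ = sin 47.60° × sin 326.527° = -0.40729, so δ = -24.035°.
cos H₀ = −tan(-18.5°) tan(-24.035°) = -0.1492, H₀ = 1.7206 rad.
Bracket: H₀ sin φ sin δ + cos φ cos δ sin H₀ = 1.7206×-0.31730×-0.40729 + 0.94832×0.91330×0.98880 = 0.222359 + 0.856400 = 1.078759.
Q̄ = (S₀/π) × [bracket] = (2086/π) × 1.078759 = 716.29 W/m².
— Configuration B (φ=+59.8°):
cos H₀ = −tan(+59.8°) tan(-24.035°) = 0.7662, H₀ = 0.6979 rad.
Bracket: H₀ sin φ sin δ + cos φ cos δ sin H₀ = 0.6979×0.86427×-0.40729 + 0.50302×0.91330×0.64257 = -0.245667 + 0.295202 = 0.049535.
Q̄ = (S₀/π) × [bracket] = (2086/π) × 0.049535 = 32.891 W/m².
Ratio Q̄_A / Q̄_B = 716.29 / 32.891 = 21.78.

Q̄_A / Q̄_B ≈ 21.8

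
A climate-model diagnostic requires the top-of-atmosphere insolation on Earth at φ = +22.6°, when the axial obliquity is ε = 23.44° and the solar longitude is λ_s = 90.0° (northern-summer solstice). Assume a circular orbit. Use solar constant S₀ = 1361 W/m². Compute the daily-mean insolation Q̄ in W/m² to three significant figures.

Solar declination: sin δ = sin ε · sin λ_s = sin 23.44° × sin 90.0° = 0.39779, so δ = +23.440°.
cos H₀ = −tan(+22.6°) tan(+23.440°) = -0.1805, H₀ = 1.7523 rad.
Bracket: H₀ sin φ sin δ + cos φ cos δ sin H₀ = 1.7523×0.38430×0.39779 + 0.92321×0.91748×0.98358 = 0.267875 + 0.833119 = 1.100994.
Q̄ = (S₀/π) × [bracket] = (1361/π) × 1.100994 = 477.0 W/m².

Q̄ ≈ 477 W/m²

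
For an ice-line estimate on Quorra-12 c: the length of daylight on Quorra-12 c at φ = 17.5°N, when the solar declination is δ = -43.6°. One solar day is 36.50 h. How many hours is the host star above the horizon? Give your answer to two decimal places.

cos H₀ = −tan φ · tan δ = −tan(+17.5°) × tan(-43.600°) = 0.3003, so H₀ = 1.2658 rad = 72.53°.
Daylight = 2H₀/(2π) × 36.50 h = (1.2658/π) × 36.50 = 14.71 h.

14.71 h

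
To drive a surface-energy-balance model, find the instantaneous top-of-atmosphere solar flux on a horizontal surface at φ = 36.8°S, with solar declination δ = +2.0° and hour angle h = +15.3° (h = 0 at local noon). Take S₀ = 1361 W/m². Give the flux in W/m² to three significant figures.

1.02e+03 W/m²

cos θ_z = sin φ sin δ + cos φ cos δ cos h = -0.020906 + 0.771881 = 0.750975.
Flux = S₀ · cos θ_z = 1361 × 0.750975 = 1022 W/m².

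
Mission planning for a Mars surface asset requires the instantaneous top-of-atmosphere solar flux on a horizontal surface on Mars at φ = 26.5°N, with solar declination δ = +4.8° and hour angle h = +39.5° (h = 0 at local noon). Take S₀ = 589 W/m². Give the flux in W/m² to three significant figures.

cos θ_z = sin φ sin δ + cos φ cos δ cos h = 0.037337 + 0.688131 = 0.725468.
Flux = S₀ · cos θ_z = 589 × 0.725468 = 427.3 W/m².

427 W/m²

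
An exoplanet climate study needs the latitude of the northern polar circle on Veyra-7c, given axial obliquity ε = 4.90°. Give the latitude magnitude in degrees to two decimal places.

85.10°

The polar circle is the lowest latitude that experiences at least one full rotation of continuous daylight at the northern-summer solstice; it lies at |φ| = 90° − ε = 90° − 4.90° = 85.10°.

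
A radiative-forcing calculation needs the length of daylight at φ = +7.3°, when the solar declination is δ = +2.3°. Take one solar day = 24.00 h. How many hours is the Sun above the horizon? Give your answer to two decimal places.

12.04 h

cos H₀ = −tan φ · tan δ = −tan(+7.3°) × tan(+2.300°) = -0.0051, so H₀ = 1.5759 rad = 90.29°.
Daylight = 2H₀/(2π) × 24.00 h = (1.5759/π) × 24.00 = 12.04 h.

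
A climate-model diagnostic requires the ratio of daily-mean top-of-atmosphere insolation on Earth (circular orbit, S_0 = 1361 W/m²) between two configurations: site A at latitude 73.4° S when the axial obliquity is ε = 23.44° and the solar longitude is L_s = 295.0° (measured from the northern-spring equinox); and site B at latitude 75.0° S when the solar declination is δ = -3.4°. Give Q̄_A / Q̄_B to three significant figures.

Q̄_A / Q̄_B ≈ 3.06

— Configuration A (ϕ=-73.4°):
Solar declination: sin δ = sin ε · sin L_s = sin 23.44° × sin 295.0° = -0.36052, so δ = -21.132°.
cos h₀ = −tan(-73.4°) tan(-21.132°) = -1.2965 ≤ −1 ⇒ polar day, h₀ = π.
Bracket: h₀ sin ϕ sin δ + cos ϕ cos δ sin h₀ = 3.1416×-0.95832×-0.36052 + 0.28569×0.93275×0.00000 = 1.085402 + 0.000000 = 1.085402.
Q̄ = (S_0/π) × [bracket] = (1361/π) × 1.085402 = 470.22 W/m².
— Configuration B (ϕ=-75.0°):
cos h₀ = −tan(-75.0°) tan(-3.400°) = -0.2217, h₀ = 1.7944 rad.
Bracket: h₀ sin ϕ sin δ + cos ϕ cos δ sin h₀ = 1.7944×-0.96593×-0.05931 + 0.25882×0.99824×0.97511 = 0.102800 + 0.251934 = 0.354734.
Q̄ = (S_0/π) × [bracket] = (1361/π) × 0.354734 = 153.68 W/m².
Ratio Q̄_A / Q̄_B = 470.22 / 153.68 = 3.060.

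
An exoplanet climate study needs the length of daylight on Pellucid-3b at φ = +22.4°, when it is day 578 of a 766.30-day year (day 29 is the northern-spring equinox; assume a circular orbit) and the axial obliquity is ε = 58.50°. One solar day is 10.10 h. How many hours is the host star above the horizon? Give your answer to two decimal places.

2.89 h

Solar longitude: λ_s = 360° × (578 − 29)/766.30 = 257.915°.
sin δ = sin 58.50° × sin 257.915° = -0.83374, so δ = -56.485°.
cos H₀ = −tan φ · tan δ = −tan(+22.4°) × tan(-56.485°) = 0.6224, so H₀ = 0.8990 rad = 51.51°.
Daylight = 2H₀/(2π) × 10.10 h = (0.8990/π) × 10.10 = 2.89 h.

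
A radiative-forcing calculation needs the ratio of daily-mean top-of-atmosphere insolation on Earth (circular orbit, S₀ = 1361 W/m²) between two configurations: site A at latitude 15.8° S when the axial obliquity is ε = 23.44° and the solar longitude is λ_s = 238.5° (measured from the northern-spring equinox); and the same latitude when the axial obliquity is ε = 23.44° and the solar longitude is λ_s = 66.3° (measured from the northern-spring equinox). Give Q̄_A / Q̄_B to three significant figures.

Q̄_A / Q̄_B ≈ 1.41

— Configuration A (φ=-15.8°):
Solar declination: sin δ = sin ε · sin λ_s = sin 23.44° × sin 238.5° = -0.33917, so δ = -19.826°.
cos H₀ = −tan(-15.8°) tan(-19.826°) = -0.1020, H₀ = 1.6730 rad.
Bracket: H₀ sin φ sin δ + cos φ cos δ sin H₀ = 1.6730×-0.27228×-0.33917 + 0.96222×0.94072×0.99478 = 0.154500 + 0.900455 = 1.054955.
Q̄ = (S₀/π) × [bracket] = (1361/π) × 1.054955 = 457.03 W/m².
— Configuration B (φ=-15.8°):
Solar declination: sin δ = sin ε · sin λ_s = sin 23.44° × sin 66.3° = 0.36424, so δ = +21.361°.
cos H₀ = −tan(-15.8°) tan(+21.361°) = 0.1107, H₀ = 1.4599 rad.
Bracket: H₀ sin φ sin δ + cos φ cos δ sin H₀ = 1.4599×-0.27228×0.36424 + 0.96222×0.93131×0.99386 = -0.144786 + 0.890623 = 0.745837.
Q̄ = (S₀/π) × [bracket] = (1361/π) × 0.745837 = 323.11 W/m².
Ratio Q̄_A / Q̄_B = 457.03 / 323.11 = 1.414.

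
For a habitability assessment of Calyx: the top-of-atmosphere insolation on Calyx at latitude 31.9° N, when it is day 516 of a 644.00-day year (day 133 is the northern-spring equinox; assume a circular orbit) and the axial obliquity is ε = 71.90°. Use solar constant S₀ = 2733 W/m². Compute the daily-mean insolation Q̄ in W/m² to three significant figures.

Solar longitude: λ_s = 360° × (516 − 133)/644.00 = 214.099°.
sin δ = sin 71.90° × sin 214.099° = -0.53289, so δ = -32.201°.
cos H₀ = −tan(+31.9°) tan(-32.201°) = 0.3920, H₀ = 1.1680 rad.
Bracket: H₀ sin φ sin δ + cos φ cos δ sin H₀ = 1.1680×0.52844×-0.53289 + 0.84897×0.84619×0.91997 = -0.328909 + 0.660897 = 0.331988.
Q̄ = (S₀/π) × [bracket] = (2733/π) × 0.331988 = 288.8 W/m².

Q̄ ≈ 289 W/m²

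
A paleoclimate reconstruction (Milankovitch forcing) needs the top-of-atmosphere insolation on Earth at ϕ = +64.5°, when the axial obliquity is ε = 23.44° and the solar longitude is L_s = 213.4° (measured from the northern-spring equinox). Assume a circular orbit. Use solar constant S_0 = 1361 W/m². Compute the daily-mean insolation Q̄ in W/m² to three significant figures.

Solar declination: sin δ = sin ε · sin L_s = sin 23.44° × sin 213.4° = -0.21897, so δ = -12.649°.
cos h₀ = −tan(+64.5°) tan(-12.649°) = 0.4705, h₀ = 1.0809 rad.
Bracket: h₀ sin ϕ sin δ + cos ϕ cos δ sin h₀ = 1.0809×0.90259×-0.21897 + 0.43051×0.97573×0.88239 = -0.213629 + 0.370658 = 0.157029.
Q̄ = (S_0/π) × [bracket] = (1361/π) × 0.157029 = 68.03 W/m².

Q̄ ≈ 68.0 W/m²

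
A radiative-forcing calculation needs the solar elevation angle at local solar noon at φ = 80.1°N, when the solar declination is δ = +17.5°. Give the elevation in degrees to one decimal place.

At local noon the hour angle is zero, so the zenith angle equals |φ − δ| = |+80.1° − (+17.500°)| = 62.600°.
Elevation = 90° − 62.600° = 27.4°.

27.4°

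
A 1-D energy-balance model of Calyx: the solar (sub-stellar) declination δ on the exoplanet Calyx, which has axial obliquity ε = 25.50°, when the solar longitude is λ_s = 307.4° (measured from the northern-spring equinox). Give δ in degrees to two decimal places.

sin δ = sin ε · sin λ_s = sin 25.50° × sin 307.4° = -0.342004.
δ = arcsin(-0.342004) = -20.00°.

δ = -20.00°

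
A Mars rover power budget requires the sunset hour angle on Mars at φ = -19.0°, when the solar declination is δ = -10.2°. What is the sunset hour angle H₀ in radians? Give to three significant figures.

H₀ = 1.63 rad

cos H₀ = −tan φ · tan δ = −tan(-19.0°) × tan(-10.200°) = -0.0620, so H₀ = 1.6328 rad = 93.55°.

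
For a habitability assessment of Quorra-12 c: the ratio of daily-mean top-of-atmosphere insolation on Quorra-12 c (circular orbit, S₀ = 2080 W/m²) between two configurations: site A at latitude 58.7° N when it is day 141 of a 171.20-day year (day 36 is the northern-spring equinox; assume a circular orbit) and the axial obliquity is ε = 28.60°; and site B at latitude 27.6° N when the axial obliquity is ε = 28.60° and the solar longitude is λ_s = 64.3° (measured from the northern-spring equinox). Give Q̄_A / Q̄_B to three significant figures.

Q̄_A / Q̄_B ≈ 0.130

— Configuration A (φ=+58.7°):
Solar longitude: λ_s = 360° × (141 − 36)/171.20 = 220.794°.
sin δ = sin 28.60° × sin 220.794° = -0.31275, so δ = -18.225°.
cos H₀ = −tan(+58.7°) tan(-18.225°) = 0.5416, H₀ = 0.9985 rad.
Bracket: H₀ sin φ sin δ + cos φ cos δ sin H₀ = 0.9985×0.85446×-0.31275 + 0.51952×0.94983×0.84067 = -0.266832 + 0.414833 = 0.148001.
Q̄ = (S₀/π) × [bracket] = (2080/π) × 0.148001 = 97.989 W/m².
— Configuration B (φ=+27.6°):
Solar declination: sin δ = sin ε · sin λ_s = sin 28.60° × sin 64.3° = 0.43134, so δ = +25.553°.
cos H₀ = −tan(+27.6°) tan(+25.553°) = -0.2499, H₀ = 1.8234 rad.
Bracket: H₀ sin φ sin δ + cos φ cos δ sin H₀ = 1.8234×0.46330×0.43134 + 0.88620×0.90219×0.96826 = 0.364388 + 0.774144 = 1.138532.
Q̄ = (S₀/π) × [bracket] = (2080/π) × 1.138532 = 753.80 W/m².
Ratio Q̄_A / Q̄_B = 97.989 / 753.80 = 0.1300.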